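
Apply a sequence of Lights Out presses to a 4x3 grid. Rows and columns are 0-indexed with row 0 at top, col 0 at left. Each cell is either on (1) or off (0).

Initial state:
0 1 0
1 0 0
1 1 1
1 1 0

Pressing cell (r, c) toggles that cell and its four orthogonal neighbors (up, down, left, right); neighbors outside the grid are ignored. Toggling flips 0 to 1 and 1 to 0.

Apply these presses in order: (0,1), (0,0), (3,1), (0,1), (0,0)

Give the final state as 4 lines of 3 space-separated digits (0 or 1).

Answer: 0 1 0
1 0 0
1 0 1
0 0 1

Derivation:
After press 1 at (0,1):
1 0 1
1 1 0
1 1 1
1 1 0

After press 2 at (0,0):
0 1 1
0 1 0
1 1 1
1 1 0

After press 3 at (3,1):
0 1 1
0 1 0
1 0 1
0 0 1

After press 4 at (0,1):
1 0 0
0 0 0
1 0 1
0 0 1

After press 5 at (0,0):
0 1 0
1 0 0
1 0 1
0 0 1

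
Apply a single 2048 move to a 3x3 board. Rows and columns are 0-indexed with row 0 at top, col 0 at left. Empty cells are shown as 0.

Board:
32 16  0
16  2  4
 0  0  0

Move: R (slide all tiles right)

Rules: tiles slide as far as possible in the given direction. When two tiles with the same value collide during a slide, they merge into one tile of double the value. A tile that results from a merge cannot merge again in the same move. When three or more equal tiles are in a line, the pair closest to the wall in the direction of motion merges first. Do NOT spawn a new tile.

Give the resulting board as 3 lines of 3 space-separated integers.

Slide right:
row 0: [32, 16, 0] -> [0, 32, 16]
row 1: [16, 2, 4] -> [16, 2, 4]
row 2: [0, 0, 0] -> [0, 0, 0]

Answer:  0 32 16
16  2  4
 0  0  0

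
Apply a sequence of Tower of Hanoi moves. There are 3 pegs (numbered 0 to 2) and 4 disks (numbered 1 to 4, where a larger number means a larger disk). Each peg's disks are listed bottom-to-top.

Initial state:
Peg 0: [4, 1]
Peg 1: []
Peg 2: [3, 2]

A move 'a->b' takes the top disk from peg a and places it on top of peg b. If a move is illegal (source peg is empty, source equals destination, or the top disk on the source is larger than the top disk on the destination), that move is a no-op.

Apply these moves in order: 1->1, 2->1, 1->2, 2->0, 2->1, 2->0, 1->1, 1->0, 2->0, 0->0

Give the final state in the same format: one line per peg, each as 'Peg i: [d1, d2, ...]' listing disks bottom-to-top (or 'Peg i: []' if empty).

Answer: Peg 0: [4, 1]
Peg 1: [2]
Peg 2: [3]

Derivation:
After move 1 (1->1):
Peg 0: [4, 1]
Peg 1: []
Peg 2: [3, 2]

After move 2 (2->1):
Peg 0: [4, 1]
Peg 1: [2]
Peg 2: [3]

After move 3 (1->2):
Peg 0: [4, 1]
Peg 1: []
Peg 2: [3, 2]

After move 4 (2->0):
Peg 0: [4, 1]
Peg 1: []
Peg 2: [3, 2]

After move 5 (2->1):
Peg 0: [4, 1]
Peg 1: [2]
Peg 2: [3]

After move 6 (2->0):
Peg 0: [4, 1]
Peg 1: [2]
Peg 2: [3]

After move 7 (1->1):
Peg 0: [4, 1]
Peg 1: [2]
Peg 2: [3]

After move 8 (1->0):
Peg 0: [4, 1]
Peg 1: [2]
Peg 2: [3]

After move 9 (2->0):
Peg 0: [4, 1]
Peg 1: [2]
Peg 2: [3]

After move 10 (0->0):
Peg 0: [4, 1]
Peg 1: [2]
Peg 2: [3]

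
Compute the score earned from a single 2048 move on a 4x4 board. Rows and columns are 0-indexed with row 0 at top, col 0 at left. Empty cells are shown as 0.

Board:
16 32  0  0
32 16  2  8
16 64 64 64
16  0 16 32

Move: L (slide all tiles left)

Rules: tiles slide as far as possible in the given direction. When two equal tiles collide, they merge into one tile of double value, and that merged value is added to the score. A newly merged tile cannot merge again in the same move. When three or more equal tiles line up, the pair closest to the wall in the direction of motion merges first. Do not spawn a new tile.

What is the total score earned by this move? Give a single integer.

Answer: 160

Derivation:
Slide left:
row 0: [16, 32, 0, 0] -> [16, 32, 0, 0]  score +0 (running 0)
row 1: [32, 16, 2, 8] -> [32, 16, 2, 8]  score +0 (running 0)
row 2: [16, 64, 64, 64] -> [16, 128, 64, 0]  score +128 (running 128)
row 3: [16, 0, 16, 32] -> [32, 32, 0, 0]  score +32 (running 160)
Board after move:
 16  32   0   0
 32  16   2   8
 16 128  64   0
 32  32   0   0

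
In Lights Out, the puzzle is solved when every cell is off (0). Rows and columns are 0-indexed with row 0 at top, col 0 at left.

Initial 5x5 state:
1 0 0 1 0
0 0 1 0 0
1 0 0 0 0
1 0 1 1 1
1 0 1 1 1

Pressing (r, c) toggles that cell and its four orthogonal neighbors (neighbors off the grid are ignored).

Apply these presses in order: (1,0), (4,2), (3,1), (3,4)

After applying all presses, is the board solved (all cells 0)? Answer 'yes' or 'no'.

Answer: no

Derivation:
After press 1 at (1,0):
0 0 0 1 0
1 1 1 0 0
0 0 0 0 0
1 0 1 1 1
1 0 1 1 1

After press 2 at (4,2):
0 0 0 1 0
1 1 1 0 0
0 0 0 0 0
1 0 0 1 1
1 1 0 0 1

After press 3 at (3,1):
0 0 0 1 0
1 1 1 0 0
0 1 0 0 0
0 1 1 1 1
1 0 0 0 1

After press 4 at (3,4):
0 0 0 1 0
1 1 1 0 0
0 1 0 0 1
0 1 1 0 0
1 0 0 0 0

Lights still on: 9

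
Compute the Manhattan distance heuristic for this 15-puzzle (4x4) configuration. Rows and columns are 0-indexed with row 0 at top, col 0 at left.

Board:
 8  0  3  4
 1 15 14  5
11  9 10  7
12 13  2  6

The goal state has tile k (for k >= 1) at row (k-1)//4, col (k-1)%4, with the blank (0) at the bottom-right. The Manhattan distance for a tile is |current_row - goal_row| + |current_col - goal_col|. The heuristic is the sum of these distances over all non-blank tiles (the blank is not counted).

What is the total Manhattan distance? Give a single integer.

Tile 8: (0,0)->(1,3) = 4
Tile 3: (0,2)->(0,2) = 0
Tile 4: (0,3)->(0,3) = 0
Tile 1: (1,0)->(0,0) = 1
Tile 15: (1,1)->(3,2) = 3
Tile 14: (1,2)->(3,1) = 3
Tile 5: (1,3)->(1,0) = 3
Tile 11: (2,0)->(2,2) = 2
Tile 9: (2,1)->(2,0) = 1
Tile 10: (2,2)->(2,1) = 1
Tile 7: (2,3)->(1,2) = 2
Tile 12: (3,0)->(2,3) = 4
Tile 13: (3,1)->(3,0) = 1
Tile 2: (3,2)->(0,1) = 4
Tile 6: (3,3)->(1,1) = 4
Sum: 4 + 0 + 0 + 1 + 3 + 3 + 3 + 2 + 1 + 1 + 2 + 4 + 1 + 4 + 4 = 33

Answer: 33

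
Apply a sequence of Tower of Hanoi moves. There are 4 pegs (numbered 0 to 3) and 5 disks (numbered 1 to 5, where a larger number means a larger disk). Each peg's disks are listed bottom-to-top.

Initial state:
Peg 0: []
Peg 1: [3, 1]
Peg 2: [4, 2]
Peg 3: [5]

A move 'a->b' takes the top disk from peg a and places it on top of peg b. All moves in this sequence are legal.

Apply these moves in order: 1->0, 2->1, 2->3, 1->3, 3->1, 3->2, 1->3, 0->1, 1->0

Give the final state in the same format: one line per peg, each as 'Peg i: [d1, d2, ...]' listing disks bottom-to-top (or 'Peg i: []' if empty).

After move 1 (1->0):
Peg 0: [1]
Peg 1: [3]
Peg 2: [4, 2]
Peg 3: [5]

After move 2 (2->1):
Peg 0: [1]
Peg 1: [3, 2]
Peg 2: [4]
Peg 3: [5]

After move 3 (2->3):
Peg 0: [1]
Peg 1: [3, 2]
Peg 2: []
Peg 3: [5, 4]

After move 4 (1->3):
Peg 0: [1]
Peg 1: [3]
Peg 2: []
Peg 3: [5, 4, 2]

After move 5 (3->1):
Peg 0: [1]
Peg 1: [3, 2]
Peg 2: []
Peg 3: [5, 4]

After move 6 (3->2):
Peg 0: [1]
Peg 1: [3, 2]
Peg 2: [4]
Peg 3: [5]

After move 7 (1->3):
Peg 0: [1]
Peg 1: [3]
Peg 2: [4]
Peg 3: [5, 2]

After move 8 (0->1):
Peg 0: []
Peg 1: [3, 1]
Peg 2: [4]
Peg 3: [5, 2]

After move 9 (1->0):
Peg 0: [1]
Peg 1: [3]
Peg 2: [4]
Peg 3: [5, 2]

Answer: Peg 0: [1]
Peg 1: [3]
Peg 2: [4]
Peg 3: [5, 2]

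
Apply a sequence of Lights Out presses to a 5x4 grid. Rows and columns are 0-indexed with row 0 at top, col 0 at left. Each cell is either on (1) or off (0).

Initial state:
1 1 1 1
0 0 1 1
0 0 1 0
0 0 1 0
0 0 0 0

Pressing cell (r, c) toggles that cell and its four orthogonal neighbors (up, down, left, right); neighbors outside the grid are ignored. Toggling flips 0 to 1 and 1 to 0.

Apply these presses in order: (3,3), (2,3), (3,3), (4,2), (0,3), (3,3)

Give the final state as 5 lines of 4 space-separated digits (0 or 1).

After press 1 at (3,3):
1 1 1 1
0 0 1 1
0 0 1 1
0 0 0 1
0 0 0 1

After press 2 at (2,3):
1 1 1 1
0 0 1 0
0 0 0 0
0 0 0 0
0 0 0 1

After press 3 at (3,3):
1 1 1 1
0 0 1 0
0 0 0 1
0 0 1 1
0 0 0 0

After press 4 at (4,2):
1 1 1 1
0 0 1 0
0 0 0 1
0 0 0 1
0 1 1 1

After press 5 at (0,3):
1 1 0 0
0 0 1 1
0 0 0 1
0 0 0 1
0 1 1 1

After press 6 at (3,3):
1 1 0 0
0 0 1 1
0 0 0 0
0 0 1 0
0 1 1 0

Answer: 1 1 0 0
0 0 1 1
0 0 0 0
0 0 1 0
0 1 1 0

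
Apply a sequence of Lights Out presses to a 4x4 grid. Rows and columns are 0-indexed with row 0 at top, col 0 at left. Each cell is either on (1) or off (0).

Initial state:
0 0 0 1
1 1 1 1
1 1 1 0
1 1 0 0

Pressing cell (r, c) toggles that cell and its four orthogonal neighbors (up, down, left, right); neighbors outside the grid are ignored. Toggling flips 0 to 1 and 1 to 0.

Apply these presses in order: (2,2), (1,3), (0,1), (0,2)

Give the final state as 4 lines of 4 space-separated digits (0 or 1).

Answer: 1 0 0 1
1 0 0 0
1 0 0 0
1 1 1 0

Derivation:
After press 1 at (2,2):
0 0 0 1
1 1 0 1
1 0 0 1
1 1 1 0

After press 2 at (1,3):
0 0 0 0
1 1 1 0
1 0 0 0
1 1 1 0

After press 3 at (0,1):
1 1 1 0
1 0 1 0
1 0 0 0
1 1 1 0

After press 4 at (0,2):
1 0 0 1
1 0 0 0
1 0 0 0
1 1 1 0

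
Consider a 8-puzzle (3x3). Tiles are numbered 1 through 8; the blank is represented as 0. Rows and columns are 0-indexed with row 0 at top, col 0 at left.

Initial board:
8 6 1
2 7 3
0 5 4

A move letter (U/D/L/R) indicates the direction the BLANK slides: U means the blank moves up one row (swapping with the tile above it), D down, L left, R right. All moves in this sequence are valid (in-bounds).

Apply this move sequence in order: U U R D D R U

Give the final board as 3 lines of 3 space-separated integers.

Answer: 6 7 1
8 5 0
2 4 3

Derivation:
After move 1 (U):
8 6 1
0 7 3
2 5 4

After move 2 (U):
0 6 1
8 7 3
2 5 4

After move 3 (R):
6 0 1
8 7 3
2 5 4

After move 4 (D):
6 7 1
8 0 3
2 5 4

After move 5 (D):
6 7 1
8 5 3
2 0 4

After move 6 (R):
6 7 1
8 5 3
2 4 0

After move 7 (U):
6 7 1
8 5 0
2 4 3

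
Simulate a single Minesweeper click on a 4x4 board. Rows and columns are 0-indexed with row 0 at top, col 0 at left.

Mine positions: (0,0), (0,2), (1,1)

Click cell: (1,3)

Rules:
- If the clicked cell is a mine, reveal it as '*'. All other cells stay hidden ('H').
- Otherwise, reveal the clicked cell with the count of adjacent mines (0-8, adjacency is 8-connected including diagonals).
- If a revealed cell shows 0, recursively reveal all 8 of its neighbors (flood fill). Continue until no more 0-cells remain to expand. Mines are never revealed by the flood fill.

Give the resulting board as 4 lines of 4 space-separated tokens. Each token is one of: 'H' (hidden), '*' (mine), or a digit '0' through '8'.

H H H H
H H H 1
H H H H
H H H H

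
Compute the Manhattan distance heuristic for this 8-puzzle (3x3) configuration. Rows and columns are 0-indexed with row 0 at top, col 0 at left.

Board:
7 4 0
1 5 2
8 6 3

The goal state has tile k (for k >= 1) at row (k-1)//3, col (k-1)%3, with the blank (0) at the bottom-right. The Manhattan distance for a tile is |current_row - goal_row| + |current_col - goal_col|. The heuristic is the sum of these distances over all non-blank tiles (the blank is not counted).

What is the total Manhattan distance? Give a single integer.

Answer: 12

Derivation:
Tile 7: (0,0)->(2,0) = 2
Tile 4: (0,1)->(1,0) = 2
Tile 1: (1,0)->(0,0) = 1
Tile 5: (1,1)->(1,1) = 0
Tile 2: (1,2)->(0,1) = 2
Tile 8: (2,0)->(2,1) = 1
Tile 6: (2,1)->(1,2) = 2
Tile 3: (2,2)->(0,2) = 2
Sum: 2 + 2 + 1 + 0 + 2 + 1 + 2 + 2 = 12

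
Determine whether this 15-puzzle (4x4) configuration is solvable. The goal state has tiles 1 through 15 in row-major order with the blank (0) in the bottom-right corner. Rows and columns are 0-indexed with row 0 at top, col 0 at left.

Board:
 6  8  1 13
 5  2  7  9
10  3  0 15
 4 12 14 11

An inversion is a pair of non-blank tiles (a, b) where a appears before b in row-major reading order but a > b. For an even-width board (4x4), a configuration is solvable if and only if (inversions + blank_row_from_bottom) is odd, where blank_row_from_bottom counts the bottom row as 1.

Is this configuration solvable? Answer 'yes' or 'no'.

Inversions: 35
Blank is in row 2 (0-indexed from top), which is row 2 counting from the bottom (bottom = 1).
35 + 2 = 37, which is odd, so the puzzle is solvable.

Answer: yes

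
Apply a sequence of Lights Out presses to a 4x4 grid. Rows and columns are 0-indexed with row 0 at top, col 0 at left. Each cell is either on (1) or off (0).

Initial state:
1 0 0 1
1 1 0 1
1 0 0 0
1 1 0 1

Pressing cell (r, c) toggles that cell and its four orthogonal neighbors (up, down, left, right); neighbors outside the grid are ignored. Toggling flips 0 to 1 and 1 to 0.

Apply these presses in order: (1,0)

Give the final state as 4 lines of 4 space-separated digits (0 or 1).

Answer: 0 0 0 1
0 0 0 1
0 0 0 0
1 1 0 1

Derivation:
After press 1 at (1,0):
0 0 0 1
0 0 0 1
0 0 0 0
1 1 0 1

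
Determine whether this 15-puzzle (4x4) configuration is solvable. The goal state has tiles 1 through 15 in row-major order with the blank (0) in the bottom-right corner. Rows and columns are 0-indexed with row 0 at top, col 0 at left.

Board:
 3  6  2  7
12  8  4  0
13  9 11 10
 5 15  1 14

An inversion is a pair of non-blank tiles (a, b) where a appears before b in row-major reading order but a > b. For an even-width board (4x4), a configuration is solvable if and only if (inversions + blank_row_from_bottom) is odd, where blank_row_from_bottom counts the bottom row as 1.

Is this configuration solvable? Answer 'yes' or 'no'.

Inversions: 36
Blank is in row 1 (0-indexed from top), which is row 3 counting from the bottom (bottom = 1).
36 + 3 = 39, which is odd, so the puzzle is solvable.

Answer: yes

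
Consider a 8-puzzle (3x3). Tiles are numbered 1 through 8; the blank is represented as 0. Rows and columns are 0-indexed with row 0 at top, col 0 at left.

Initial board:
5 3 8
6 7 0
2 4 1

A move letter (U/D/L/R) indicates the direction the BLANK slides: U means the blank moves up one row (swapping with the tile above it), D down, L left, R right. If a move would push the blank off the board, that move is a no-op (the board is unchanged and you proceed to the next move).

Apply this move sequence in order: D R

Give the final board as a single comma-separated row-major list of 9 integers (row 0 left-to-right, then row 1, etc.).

Answer: 5, 3, 8, 6, 7, 1, 2, 4, 0

Derivation:
After move 1 (D):
5 3 8
6 7 1
2 4 0

After move 2 (R):
5 3 8
6 7 1
2 4 0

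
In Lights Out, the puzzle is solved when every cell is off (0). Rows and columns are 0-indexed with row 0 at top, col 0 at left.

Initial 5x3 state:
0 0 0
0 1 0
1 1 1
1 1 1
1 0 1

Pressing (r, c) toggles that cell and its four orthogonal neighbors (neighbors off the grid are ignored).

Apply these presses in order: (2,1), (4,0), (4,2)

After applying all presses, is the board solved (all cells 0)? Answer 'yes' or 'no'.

Answer: yes

Derivation:
After press 1 at (2,1):
0 0 0
0 0 0
0 0 0
1 0 1
1 0 1

After press 2 at (4,0):
0 0 0
0 0 0
0 0 0
0 0 1
0 1 1

After press 3 at (4,2):
0 0 0
0 0 0
0 0 0
0 0 0
0 0 0

Lights still on: 0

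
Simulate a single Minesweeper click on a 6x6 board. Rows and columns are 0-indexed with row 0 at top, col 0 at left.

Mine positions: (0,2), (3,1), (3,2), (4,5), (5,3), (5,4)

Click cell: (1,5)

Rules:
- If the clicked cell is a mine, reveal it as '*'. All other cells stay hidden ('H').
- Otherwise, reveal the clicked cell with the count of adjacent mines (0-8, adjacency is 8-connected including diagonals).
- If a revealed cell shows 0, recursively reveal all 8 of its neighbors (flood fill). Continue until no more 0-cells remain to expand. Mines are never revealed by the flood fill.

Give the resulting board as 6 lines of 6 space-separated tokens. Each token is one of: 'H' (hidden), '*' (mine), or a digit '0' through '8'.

H H H 1 0 0
H H H 1 0 0
H H H 1 0 0
H H H 1 1 1
H H H H H H
H H H H H H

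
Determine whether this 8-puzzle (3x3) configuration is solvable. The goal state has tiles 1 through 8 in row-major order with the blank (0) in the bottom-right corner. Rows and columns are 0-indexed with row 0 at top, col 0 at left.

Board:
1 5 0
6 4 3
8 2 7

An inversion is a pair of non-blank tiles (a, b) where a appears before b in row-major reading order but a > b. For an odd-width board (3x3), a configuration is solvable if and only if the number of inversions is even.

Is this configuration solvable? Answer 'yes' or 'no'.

Inversions (pairs i<j in row-major order where tile[i] > tile[j] > 0): 11
11 is odd, so the puzzle is not solvable.

Answer: no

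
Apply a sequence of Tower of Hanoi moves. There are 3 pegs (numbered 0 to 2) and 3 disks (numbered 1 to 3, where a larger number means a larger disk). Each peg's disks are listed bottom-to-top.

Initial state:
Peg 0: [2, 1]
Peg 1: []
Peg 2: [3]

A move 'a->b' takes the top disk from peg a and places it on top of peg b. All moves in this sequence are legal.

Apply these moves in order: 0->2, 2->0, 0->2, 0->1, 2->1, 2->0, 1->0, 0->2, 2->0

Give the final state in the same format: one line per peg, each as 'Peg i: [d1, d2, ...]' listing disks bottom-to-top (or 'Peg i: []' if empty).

Answer: Peg 0: [3, 1]
Peg 1: [2]
Peg 2: []

Derivation:
After move 1 (0->2):
Peg 0: [2]
Peg 1: []
Peg 2: [3, 1]

After move 2 (2->0):
Peg 0: [2, 1]
Peg 1: []
Peg 2: [3]

After move 3 (0->2):
Peg 0: [2]
Peg 1: []
Peg 2: [3, 1]

After move 4 (0->1):
Peg 0: []
Peg 1: [2]
Peg 2: [3, 1]

After move 5 (2->1):
Peg 0: []
Peg 1: [2, 1]
Peg 2: [3]

After move 6 (2->0):
Peg 0: [3]
Peg 1: [2, 1]
Peg 2: []

After move 7 (1->0):
Peg 0: [3, 1]
Peg 1: [2]
Peg 2: []

After move 8 (0->2):
Peg 0: [3]
Peg 1: [2]
Peg 2: [1]

After move 9 (2->0):
Peg 0: [3, 1]
Peg 1: [2]
Peg 2: []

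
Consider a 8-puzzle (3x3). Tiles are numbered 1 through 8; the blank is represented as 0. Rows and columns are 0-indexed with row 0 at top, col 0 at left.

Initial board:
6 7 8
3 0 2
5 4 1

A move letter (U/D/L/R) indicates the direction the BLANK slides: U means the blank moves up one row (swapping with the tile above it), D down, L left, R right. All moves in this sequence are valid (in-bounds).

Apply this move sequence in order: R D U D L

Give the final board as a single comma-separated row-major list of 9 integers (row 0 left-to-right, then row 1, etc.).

Answer: 6, 7, 8, 3, 2, 1, 5, 0, 4

Derivation:
After move 1 (R):
6 7 8
3 2 0
5 4 1

After move 2 (D):
6 7 8
3 2 1
5 4 0

After move 3 (U):
6 7 8
3 2 0
5 4 1

After move 4 (D):
6 7 8
3 2 1
5 4 0

After move 5 (L):
6 7 8
3 2 1
5 0 4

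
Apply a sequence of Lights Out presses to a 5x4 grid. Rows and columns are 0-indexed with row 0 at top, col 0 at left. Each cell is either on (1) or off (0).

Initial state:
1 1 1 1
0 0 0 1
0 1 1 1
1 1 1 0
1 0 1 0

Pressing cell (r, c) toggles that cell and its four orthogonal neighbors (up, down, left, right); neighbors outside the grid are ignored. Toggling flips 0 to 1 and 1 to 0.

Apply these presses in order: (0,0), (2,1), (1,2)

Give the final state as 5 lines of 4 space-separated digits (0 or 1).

Answer: 0 0 0 1
1 0 1 0
1 0 1 1
1 0 1 0
1 0 1 0

Derivation:
After press 1 at (0,0):
0 0 1 1
1 0 0 1
0 1 1 1
1 1 1 0
1 0 1 0

After press 2 at (2,1):
0 0 1 1
1 1 0 1
1 0 0 1
1 0 1 0
1 0 1 0

After press 3 at (1,2):
0 0 0 1
1 0 1 0
1 0 1 1
1 0 1 0
1 0 1 0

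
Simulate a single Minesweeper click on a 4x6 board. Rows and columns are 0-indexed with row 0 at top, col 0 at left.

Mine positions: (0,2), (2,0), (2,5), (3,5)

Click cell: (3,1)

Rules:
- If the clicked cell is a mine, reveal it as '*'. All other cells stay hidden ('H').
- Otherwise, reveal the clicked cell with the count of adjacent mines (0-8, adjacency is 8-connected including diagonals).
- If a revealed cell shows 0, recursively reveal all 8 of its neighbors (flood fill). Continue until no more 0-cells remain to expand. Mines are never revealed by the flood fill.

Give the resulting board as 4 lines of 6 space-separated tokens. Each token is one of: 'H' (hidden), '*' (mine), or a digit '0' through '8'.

H H H H H H
H H H H H H
H H H H H H
H 1 H H H H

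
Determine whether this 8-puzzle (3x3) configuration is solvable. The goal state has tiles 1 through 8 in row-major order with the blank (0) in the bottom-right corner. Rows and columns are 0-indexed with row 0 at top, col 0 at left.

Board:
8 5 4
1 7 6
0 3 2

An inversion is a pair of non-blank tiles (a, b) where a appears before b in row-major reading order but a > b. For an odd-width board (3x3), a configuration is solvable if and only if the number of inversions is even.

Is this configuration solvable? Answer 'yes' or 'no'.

Answer: yes

Derivation:
Inversions (pairs i<j in row-major order where tile[i] > tile[j] > 0): 20
20 is even, so the puzzle is solvable.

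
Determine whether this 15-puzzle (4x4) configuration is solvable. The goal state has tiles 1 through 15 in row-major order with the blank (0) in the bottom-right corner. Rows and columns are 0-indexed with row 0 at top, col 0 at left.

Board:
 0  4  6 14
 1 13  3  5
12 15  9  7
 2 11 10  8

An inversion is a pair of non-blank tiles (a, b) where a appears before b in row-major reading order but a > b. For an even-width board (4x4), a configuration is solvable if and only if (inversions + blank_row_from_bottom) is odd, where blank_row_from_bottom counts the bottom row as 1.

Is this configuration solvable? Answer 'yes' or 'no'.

Answer: no

Derivation:
Inversions: 48
Blank is in row 0 (0-indexed from top), which is row 4 counting from the bottom (bottom = 1).
48 + 4 = 52, which is even, so the puzzle is not solvable.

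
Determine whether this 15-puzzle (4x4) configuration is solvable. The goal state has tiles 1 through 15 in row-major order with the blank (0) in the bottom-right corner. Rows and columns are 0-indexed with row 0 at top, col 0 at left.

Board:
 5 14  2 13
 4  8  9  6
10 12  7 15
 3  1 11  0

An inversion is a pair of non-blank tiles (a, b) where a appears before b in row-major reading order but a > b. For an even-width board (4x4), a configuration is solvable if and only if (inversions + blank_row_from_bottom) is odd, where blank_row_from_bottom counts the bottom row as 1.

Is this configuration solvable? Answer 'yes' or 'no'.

Answer: yes

Derivation:
Inversions: 52
Blank is in row 3 (0-indexed from top), which is row 1 counting from the bottom (bottom = 1).
52 + 1 = 53, which is odd, so the puzzle is solvable.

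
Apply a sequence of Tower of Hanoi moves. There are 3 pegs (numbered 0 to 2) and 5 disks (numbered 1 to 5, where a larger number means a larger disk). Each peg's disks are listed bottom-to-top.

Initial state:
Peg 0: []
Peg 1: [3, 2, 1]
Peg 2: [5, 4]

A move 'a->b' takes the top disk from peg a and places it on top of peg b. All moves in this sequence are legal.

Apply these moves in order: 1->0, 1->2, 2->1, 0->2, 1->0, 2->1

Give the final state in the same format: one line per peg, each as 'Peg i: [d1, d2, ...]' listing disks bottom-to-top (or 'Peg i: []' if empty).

Answer: Peg 0: [2]
Peg 1: [3, 1]
Peg 2: [5, 4]

Derivation:
After move 1 (1->0):
Peg 0: [1]
Peg 1: [3, 2]
Peg 2: [5, 4]

After move 2 (1->2):
Peg 0: [1]
Peg 1: [3]
Peg 2: [5, 4, 2]

After move 3 (2->1):
Peg 0: [1]
Peg 1: [3, 2]
Peg 2: [5, 4]

After move 4 (0->2):
Peg 0: []
Peg 1: [3, 2]
Peg 2: [5, 4, 1]

After move 5 (1->0):
Peg 0: [2]
Peg 1: [3]
Peg 2: [5, 4, 1]

After move 6 (2->1):
Peg 0: [2]
Peg 1: [3, 1]
Peg 2: [5, 4]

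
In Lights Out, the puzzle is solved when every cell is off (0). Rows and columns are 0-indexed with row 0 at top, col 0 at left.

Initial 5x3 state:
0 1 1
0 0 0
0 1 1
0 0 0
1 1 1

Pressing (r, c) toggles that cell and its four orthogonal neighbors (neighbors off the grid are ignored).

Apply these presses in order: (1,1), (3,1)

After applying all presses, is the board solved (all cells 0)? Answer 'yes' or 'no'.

Answer: no

Derivation:
After press 1 at (1,1):
0 0 1
1 1 1
0 0 1
0 0 0
1 1 1

After press 2 at (3,1):
0 0 1
1 1 1
0 1 1
1 1 1
1 0 1

Lights still on: 11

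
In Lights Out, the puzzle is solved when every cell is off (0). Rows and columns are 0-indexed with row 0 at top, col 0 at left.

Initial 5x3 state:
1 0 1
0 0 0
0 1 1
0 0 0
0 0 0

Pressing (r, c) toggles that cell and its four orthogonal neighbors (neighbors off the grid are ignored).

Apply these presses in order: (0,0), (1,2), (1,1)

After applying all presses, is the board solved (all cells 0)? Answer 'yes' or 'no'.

After press 1 at (0,0):
0 1 1
1 0 0
0 1 1
0 0 0
0 0 0

After press 2 at (1,2):
0 1 0
1 1 1
0 1 0
0 0 0
0 0 0

After press 3 at (1,1):
0 0 0
0 0 0
0 0 0
0 0 0
0 0 0

Lights still on: 0

Answer: yes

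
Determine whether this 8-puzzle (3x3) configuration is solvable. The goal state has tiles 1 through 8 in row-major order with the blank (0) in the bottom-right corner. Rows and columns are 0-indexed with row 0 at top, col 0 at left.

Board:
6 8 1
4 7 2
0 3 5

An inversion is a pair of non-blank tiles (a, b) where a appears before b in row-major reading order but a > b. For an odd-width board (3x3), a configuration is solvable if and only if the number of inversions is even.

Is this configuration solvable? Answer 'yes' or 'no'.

Answer: yes

Derivation:
Inversions (pairs i<j in row-major order where tile[i] > tile[j] > 0): 16
16 is even, so the puzzle is solvable.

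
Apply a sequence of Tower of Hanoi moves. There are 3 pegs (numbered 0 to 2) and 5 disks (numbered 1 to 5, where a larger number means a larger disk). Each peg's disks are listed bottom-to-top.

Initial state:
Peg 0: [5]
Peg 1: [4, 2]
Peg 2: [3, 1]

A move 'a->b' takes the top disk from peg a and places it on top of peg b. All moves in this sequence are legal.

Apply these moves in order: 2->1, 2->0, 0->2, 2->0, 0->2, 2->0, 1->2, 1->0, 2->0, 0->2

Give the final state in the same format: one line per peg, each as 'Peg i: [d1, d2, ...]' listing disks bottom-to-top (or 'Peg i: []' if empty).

Answer: Peg 0: [5, 3, 2]
Peg 1: [4]
Peg 2: [1]

Derivation:
After move 1 (2->1):
Peg 0: [5]
Peg 1: [4, 2, 1]
Peg 2: [3]

After move 2 (2->0):
Peg 0: [5, 3]
Peg 1: [4, 2, 1]
Peg 2: []

After move 3 (0->2):
Peg 0: [5]
Peg 1: [4, 2, 1]
Peg 2: [3]

After move 4 (2->0):
Peg 0: [5, 3]
Peg 1: [4, 2, 1]
Peg 2: []

After move 5 (0->2):
Peg 0: [5]
Peg 1: [4, 2, 1]
Peg 2: [3]

After move 6 (2->0):
Peg 0: [5, 3]
Peg 1: [4, 2, 1]
Peg 2: []

After move 7 (1->2):
Peg 0: [5, 3]
Peg 1: [4, 2]
Peg 2: [1]

After move 8 (1->0):
Peg 0: [5, 3, 2]
Peg 1: [4]
Peg 2: [1]

After move 9 (2->0):
Peg 0: [5, 3, 2, 1]
Peg 1: [4]
Peg 2: []

After move 10 (0->2):
Peg 0: [5, 3, 2]
Peg 1: [4]
Peg 2: [1]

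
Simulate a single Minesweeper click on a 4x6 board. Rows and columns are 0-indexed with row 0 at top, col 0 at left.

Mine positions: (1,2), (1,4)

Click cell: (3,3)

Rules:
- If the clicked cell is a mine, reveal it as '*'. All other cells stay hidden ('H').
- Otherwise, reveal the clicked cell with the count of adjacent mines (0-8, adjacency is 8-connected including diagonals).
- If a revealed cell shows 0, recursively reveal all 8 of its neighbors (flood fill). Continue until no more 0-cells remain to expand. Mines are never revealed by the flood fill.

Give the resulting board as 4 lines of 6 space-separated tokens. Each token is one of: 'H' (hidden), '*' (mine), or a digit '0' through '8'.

0 1 H H H H
0 1 H H H H
0 1 1 2 1 1
0 0 0 0 0 0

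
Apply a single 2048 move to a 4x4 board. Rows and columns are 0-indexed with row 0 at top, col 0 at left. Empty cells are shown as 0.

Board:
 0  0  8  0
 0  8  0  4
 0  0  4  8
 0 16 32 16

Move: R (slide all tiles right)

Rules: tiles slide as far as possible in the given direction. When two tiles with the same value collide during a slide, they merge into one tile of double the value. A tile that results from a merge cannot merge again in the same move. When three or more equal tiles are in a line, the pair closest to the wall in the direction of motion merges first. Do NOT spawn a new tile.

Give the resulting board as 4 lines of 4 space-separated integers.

Slide right:
row 0: [0, 0, 8, 0] -> [0, 0, 0, 8]
row 1: [0, 8, 0, 4] -> [0, 0, 8, 4]
row 2: [0, 0, 4, 8] -> [0, 0, 4, 8]
row 3: [0, 16, 32, 16] -> [0, 16, 32, 16]

Answer:  0  0  0  8
 0  0  8  4
 0  0  4  8
 0 16 32 16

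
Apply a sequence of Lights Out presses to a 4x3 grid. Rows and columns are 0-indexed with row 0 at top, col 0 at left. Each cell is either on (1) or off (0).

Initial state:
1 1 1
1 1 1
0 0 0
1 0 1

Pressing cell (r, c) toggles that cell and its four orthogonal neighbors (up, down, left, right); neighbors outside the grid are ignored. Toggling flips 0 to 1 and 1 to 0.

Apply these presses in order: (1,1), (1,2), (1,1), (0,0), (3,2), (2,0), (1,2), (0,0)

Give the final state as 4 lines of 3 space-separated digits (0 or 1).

Answer: 1 1 1
0 1 1
1 1 1
0 1 0

Derivation:
After press 1 at (1,1):
1 0 1
0 0 0
0 1 0
1 0 1

After press 2 at (1,2):
1 0 0
0 1 1
0 1 1
1 0 1

After press 3 at (1,1):
1 1 0
1 0 0
0 0 1
1 0 1

After press 4 at (0,0):
0 0 0
0 0 0
0 0 1
1 0 1

After press 5 at (3,2):
0 0 0
0 0 0
0 0 0
1 1 0

After press 6 at (2,0):
0 0 0
1 0 0
1 1 0
0 1 0

After press 7 at (1,2):
0 0 1
1 1 1
1 1 1
0 1 0

After press 8 at (0,0):
1 1 1
0 1 1
1 1 1
0 1 0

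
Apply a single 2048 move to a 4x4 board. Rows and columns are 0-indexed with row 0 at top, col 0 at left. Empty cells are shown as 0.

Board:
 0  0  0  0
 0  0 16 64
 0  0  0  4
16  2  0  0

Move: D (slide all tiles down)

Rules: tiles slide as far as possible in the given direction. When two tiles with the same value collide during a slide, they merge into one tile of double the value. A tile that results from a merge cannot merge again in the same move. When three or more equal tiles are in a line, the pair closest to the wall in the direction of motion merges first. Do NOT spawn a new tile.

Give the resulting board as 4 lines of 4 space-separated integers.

Answer:  0  0  0  0
 0  0  0  0
 0  0  0 64
16  2 16  4

Derivation:
Slide down:
col 0: [0, 0, 0, 16] -> [0, 0, 0, 16]
col 1: [0, 0, 0, 2] -> [0, 0, 0, 2]
col 2: [0, 16, 0, 0] -> [0, 0, 0, 16]
col 3: [0, 64, 4, 0] -> [0, 0, 64, 4]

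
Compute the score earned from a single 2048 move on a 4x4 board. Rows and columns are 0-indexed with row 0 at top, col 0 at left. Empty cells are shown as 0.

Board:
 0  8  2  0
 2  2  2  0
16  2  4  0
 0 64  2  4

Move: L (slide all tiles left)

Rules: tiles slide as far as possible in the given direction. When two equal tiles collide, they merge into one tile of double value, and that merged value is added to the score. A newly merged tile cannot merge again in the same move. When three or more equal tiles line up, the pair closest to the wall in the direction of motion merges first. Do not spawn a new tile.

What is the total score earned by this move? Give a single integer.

Slide left:
row 0: [0, 8, 2, 0] -> [8, 2, 0, 0]  score +0 (running 0)
row 1: [2, 2, 2, 0] -> [4, 2, 0, 0]  score +4 (running 4)
row 2: [16, 2, 4, 0] -> [16, 2, 4, 0]  score +0 (running 4)
row 3: [0, 64, 2, 4] -> [64, 2, 4, 0]  score +0 (running 4)
Board after move:
 8  2  0  0
 4  2  0  0
16  2  4  0
64  2  4  0

Answer: 4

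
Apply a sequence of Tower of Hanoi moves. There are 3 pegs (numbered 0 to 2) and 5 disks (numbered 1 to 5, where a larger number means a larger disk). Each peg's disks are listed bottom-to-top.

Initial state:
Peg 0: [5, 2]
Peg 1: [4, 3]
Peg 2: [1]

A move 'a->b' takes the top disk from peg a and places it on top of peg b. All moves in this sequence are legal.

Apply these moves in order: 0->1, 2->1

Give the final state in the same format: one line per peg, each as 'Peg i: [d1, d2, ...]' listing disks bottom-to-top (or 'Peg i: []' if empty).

After move 1 (0->1):
Peg 0: [5]
Peg 1: [4, 3, 2]
Peg 2: [1]

After move 2 (2->1):
Peg 0: [5]
Peg 1: [4, 3, 2, 1]
Peg 2: []

Answer: Peg 0: [5]
Peg 1: [4, 3, 2, 1]
Peg 2: []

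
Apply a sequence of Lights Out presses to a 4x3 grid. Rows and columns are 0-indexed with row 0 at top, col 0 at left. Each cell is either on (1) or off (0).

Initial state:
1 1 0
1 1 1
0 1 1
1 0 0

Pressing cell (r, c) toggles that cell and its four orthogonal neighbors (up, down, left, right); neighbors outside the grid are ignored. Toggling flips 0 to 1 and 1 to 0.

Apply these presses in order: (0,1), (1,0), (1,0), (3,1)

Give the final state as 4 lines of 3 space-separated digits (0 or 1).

Answer: 0 0 1
1 0 1
0 0 1
0 1 1

Derivation:
After press 1 at (0,1):
0 0 1
1 0 1
0 1 1
1 0 0

After press 2 at (1,0):
1 0 1
0 1 1
1 1 1
1 0 0

After press 3 at (1,0):
0 0 1
1 0 1
0 1 1
1 0 0

After press 4 at (3,1):
0 0 1
1 0 1
0 0 1
0 1 1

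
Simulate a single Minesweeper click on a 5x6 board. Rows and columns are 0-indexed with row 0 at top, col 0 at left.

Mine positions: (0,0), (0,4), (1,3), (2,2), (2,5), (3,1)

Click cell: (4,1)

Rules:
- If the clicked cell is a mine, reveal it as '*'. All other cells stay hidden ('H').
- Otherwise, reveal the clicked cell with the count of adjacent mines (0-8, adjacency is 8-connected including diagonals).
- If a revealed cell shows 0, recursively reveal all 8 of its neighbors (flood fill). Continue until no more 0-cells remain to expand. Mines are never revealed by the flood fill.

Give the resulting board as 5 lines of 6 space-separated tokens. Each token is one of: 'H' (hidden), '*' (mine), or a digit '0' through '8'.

H H H H H H
H H H H H H
H H H H H H
H H H H H H
H 1 H H H H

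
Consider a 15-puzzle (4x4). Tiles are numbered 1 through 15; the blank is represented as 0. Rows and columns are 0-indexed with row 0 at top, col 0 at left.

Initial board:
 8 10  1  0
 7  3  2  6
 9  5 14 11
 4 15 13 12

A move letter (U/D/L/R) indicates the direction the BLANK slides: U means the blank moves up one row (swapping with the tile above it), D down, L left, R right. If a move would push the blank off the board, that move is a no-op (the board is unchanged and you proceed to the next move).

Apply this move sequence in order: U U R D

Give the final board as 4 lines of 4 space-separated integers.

Answer:  8 10  1  6
 7  3  2  0
 9  5 14 11
 4 15 13 12

Derivation:
After move 1 (U):
 8 10  1  0
 7  3  2  6
 9  5 14 11
 4 15 13 12

After move 2 (U):
 8 10  1  0
 7  3  2  6
 9  5 14 11
 4 15 13 12

After move 3 (R):
 8 10  1  0
 7  3  2  6
 9  5 14 11
 4 15 13 12

After move 4 (D):
 8 10  1  6
 7  3  2  0
 9  5 14 11
 4 15 13 12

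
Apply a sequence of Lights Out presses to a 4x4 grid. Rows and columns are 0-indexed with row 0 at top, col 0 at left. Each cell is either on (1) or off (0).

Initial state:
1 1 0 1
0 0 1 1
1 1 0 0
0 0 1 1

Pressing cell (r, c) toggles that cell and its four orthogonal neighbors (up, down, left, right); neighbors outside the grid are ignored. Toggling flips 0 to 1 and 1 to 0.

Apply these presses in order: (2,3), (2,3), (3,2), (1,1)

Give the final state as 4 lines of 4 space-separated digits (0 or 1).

Answer: 1 0 0 1
1 1 0 1
1 0 1 0
0 1 0 0

Derivation:
After press 1 at (2,3):
1 1 0 1
0 0 1 0
1 1 1 1
0 0 1 0

After press 2 at (2,3):
1 1 0 1
0 0 1 1
1 1 0 0
0 0 1 1

After press 3 at (3,2):
1 1 0 1
0 0 1 1
1 1 1 0
0 1 0 0

After press 4 at (1,1):
1 0 0 1
1 1 0 1
1 0 1 0
0 1 0 0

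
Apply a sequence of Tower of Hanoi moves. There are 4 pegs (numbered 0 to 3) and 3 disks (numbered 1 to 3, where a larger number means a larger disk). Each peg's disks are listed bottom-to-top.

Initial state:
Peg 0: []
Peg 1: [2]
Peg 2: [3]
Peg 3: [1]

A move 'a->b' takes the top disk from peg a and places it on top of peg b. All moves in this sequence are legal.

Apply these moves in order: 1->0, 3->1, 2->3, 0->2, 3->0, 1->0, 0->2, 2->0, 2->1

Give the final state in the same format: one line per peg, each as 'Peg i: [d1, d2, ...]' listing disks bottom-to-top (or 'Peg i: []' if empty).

After move 1 (1->0):
Peg 0: [2]
Peg 1: []
Peg 2: [3]
Peg 3: [1]

After move 2 (3->1):
Peg 0: [2]
Peg 1: [1]
Peg 2: [3]
Peg 3: []

After move 3 (2->3):
Peg 0: [2]
Peg 1: [1]
Peg 2: []
Peg 3: [3]

After move 4 (0->2):
Peg 0: []
Peg 1: [1]
Peg 2: [2]
Peg 3: [3]

After move 5 (3->0):
Peg 0: [3]
Peg 1: [1]
Peg 2: [2]
Peg 3: []

After move 6 (1->0):
Peg 0: [3, 1]
Peg 1: []
Peg 2: [2]
Peg 3: []

After move 7 (0->2):
Peg 0: [3]
Peg 1: []
Peg 2: [2, 1]
Peg 3: []

After move 8 (2->0):
Peg 0: [3, 1]
Peg 1: []
Peg 2: [2]
Peg 3: []

After move 9 (2->1):
Peg 0: [3, 1]
Peg 1: [2]
Peg 2: []
Peg 3: []

Answer: Peg 0: [3, 1]
Peg 1: [2]
Peg 2: []
Peg 3: []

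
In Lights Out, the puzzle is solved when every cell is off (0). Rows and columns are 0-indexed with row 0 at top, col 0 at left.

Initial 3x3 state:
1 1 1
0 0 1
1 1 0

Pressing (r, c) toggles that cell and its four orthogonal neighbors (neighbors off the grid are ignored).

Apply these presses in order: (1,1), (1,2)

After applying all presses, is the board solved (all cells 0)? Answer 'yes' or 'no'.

After press 1 at (1,1):
1 0 1
1 1 0
1 0 0

After press 2 at (1,2):
1 0 0
1 0 1
1 0 1

Lights still on: 5

Answer: no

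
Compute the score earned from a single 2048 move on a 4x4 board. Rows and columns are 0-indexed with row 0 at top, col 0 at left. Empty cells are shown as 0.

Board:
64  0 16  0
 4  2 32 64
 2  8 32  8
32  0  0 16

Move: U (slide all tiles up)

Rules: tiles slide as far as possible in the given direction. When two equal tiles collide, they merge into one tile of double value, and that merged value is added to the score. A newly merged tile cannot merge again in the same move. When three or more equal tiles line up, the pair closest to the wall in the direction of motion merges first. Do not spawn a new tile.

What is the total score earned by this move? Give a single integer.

Answer: 64

Derivation:
Slide up:
col 0: [64, 4, 2, 32] -> [64, 4, 2, 32]  score +0 (running 0)
col 1: [0, 2, 8, 0] -> [2, 8, 0, 0]  score +0 (running 0)
col 2: [16, 32, 32, 0] -> [16, 64, 0, 0]  score +64 (running 64)
col 3: [0, 64, 8, 16] -> [64, 8, 16, 0]  score +0 (running 64)
Board after move:
64  2 16 64
 4  8 64  8
 2  0  0 16
32  0  0  0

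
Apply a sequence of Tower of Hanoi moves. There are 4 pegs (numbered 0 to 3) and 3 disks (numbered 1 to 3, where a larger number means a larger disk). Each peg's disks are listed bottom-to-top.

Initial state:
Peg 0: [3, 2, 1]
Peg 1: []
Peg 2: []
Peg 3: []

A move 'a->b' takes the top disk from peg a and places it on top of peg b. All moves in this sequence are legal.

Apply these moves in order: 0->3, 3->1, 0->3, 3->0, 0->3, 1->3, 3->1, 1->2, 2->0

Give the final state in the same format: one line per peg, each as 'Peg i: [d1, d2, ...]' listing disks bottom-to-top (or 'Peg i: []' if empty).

After move 1 (0->3):
Peg 0: [3, 2]
Peg 1: []
Peg 2: []
Peg 3: [1]

After move 2 (3->1):
Peg 0: [3, 2]
Peg 1: [1]
Peg 2: []
Peg 3: []

After move 3 (0->3):
Peg 0: [3]
Peg 1: [1]
Peg 2: []
Peg 3: [2]

After move 4 (3->0):
Peg 0: [3, 2]
Peg 1: [1]
Peg 2: []
Peg 3: []

After move 5 (0->3):
Peg 0: [3]
Peg 1: [1]
Peg 2: []
Peg 3: [2]

After move 6 (1->3):
Peg 0: [3]
Peg 1: []
Peg 2: []
Peg 3: [2, 1]

After move 7 (3->1):
Peg 0: [3]
Peg 1: [1]
Peg 2: []
Peg 3: [2]

After move 8 (1->2):
Peg 0: [3]
Peg 1: []
Peg 2: [1]
Peg 3: [2]

After move 9 (2->0):
Peg 0: [3, 1]
Peg 1: []
Peg 2: []
Peg 3: [2]

Answer: Peg 0: [3, 1]
Peg 1: []
Peg 2: []
Peg 3: [2]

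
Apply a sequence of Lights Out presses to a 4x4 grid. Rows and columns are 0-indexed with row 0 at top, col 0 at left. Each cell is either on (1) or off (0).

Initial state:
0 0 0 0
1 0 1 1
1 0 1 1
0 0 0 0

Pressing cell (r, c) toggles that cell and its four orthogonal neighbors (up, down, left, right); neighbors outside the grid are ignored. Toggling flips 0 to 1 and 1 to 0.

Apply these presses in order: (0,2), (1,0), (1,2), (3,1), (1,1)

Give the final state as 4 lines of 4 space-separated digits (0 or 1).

After press 1 at (0,2):
0 1 1 1
1 0 0 1
1 0 1 1
0 0 0 0

After press 2 at (1,0):
1 1 1 1
0 1 0 1
0 0 1 1
0 0 0 0

After press 3 at (1,2):
1 1 0 1
0 0 1 0
0 0 0 1
0 0 0 0

After press 4 at (3,1):
1 1 0 1
0 0 1 0
0 1 0 1
1 1 1 0

After press 5 at (1,1):
1 0 0 1
1 1 0 0
0 0 0 1
1 1 1 0

Answer: 1 0 0 1
1 1 0 0
0 0 0 1
1 1 1 0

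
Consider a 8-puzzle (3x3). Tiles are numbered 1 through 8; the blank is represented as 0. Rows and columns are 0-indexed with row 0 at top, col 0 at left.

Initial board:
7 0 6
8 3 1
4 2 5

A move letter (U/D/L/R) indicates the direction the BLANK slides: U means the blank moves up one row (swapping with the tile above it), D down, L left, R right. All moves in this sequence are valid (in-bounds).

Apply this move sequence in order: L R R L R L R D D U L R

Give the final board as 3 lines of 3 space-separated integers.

After move 1 (L):
0 7 6
8 3 1
4 2 5

After move 2 (R):
7 0 6
8 3 1
4 2 5

After move 3 (R):
7 6 0
8 3 1
4 2 5

After move 4 (L):
7 0 6
8 3 1
4 2 5

After move 5 (R):
7 6 0
8 3 1
4 2 5

After move 6 (L):
7 0 6
8 3 1
4 2 5

After move 7 (R):
7 6 0
8 3 1
4 2 5

After move 8 (D):
7 6 1
8 3 0
4 2 5

After move 9 (D):
7 6 1
8 3 5
4 2 0

After move 10 (U):
7 6 1
8 3 0
4 2 5

After move 11 (L):
7 6 1
8 0 3
4 2 5

After move 12 (R):
7 6 1
8 3 0
4 2 5

Answer: 7 6 1
8 3 0
4 2 5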